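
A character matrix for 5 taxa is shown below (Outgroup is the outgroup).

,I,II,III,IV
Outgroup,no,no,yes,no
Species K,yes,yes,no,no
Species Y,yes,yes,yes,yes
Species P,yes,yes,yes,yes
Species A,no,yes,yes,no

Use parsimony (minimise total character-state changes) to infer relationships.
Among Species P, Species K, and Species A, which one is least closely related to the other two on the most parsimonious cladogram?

Species A

Character polarity is set by the outgroup: the derived state is whichever differs from the outgroup's state, so for III the derived state is 'no', and for the remaining characters it is 'yes'.
Only Species K, Species P, and Species Y show the derived state 'yes' for I, supporting them as a clade.
II (derived state 'yes') is shared by all ingroup taxa — unites the whole ingroup.
III (derived state 'no') is unique to Species K (autapomorphy; uninformative for grouping).
Only Species P and Species Y show the derived state 'yes' for IV, supporting them as a clade.
Most parsimonious ingroup topology: ((Species K,(Species Y,Species P)),Species A).
Species K and Species P share a more recent common ancestor with each other than either does with Species A, so Species A is the least closely related of the three.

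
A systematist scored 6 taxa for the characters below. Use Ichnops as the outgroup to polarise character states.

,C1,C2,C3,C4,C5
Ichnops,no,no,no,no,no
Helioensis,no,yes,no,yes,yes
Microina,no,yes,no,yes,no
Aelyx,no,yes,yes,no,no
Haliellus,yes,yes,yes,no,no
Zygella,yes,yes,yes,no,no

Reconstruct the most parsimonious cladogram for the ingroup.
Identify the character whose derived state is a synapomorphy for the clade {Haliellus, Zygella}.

The outgroup has state 'no' for every character, so 'yes' is the derived state throughout.
Only Haliellus and Zygella show the derived state 'yes' for C1, supporting them as a clade.
All ingroup taxa share the derived state 'yes' for C2; it defines the ingroup but does not resolve relationships within it.
C3: derived state 'yes' in Aelyx, Haliellus, and Zygella only — synapomorphy for {Aelyx, Haliellus, Zygella}.
Only Helioensis and Microina show the derived state 'yes' for C4, supporting them as a clade.
C5: derived state 'yes' in Helioensis only — an autapomorphy, so it tells us nothing about relationships among taxa.
Most parsimonious ingroup topology: ((Helioensis,Microina),(Aelyx,(Haliellus,Zygella))).
The clade {Haliellus, Zygella} is supported by C1: its derived state 'yes' occurs in exactly those taxa and in no other taxon (including the outgroup).

C1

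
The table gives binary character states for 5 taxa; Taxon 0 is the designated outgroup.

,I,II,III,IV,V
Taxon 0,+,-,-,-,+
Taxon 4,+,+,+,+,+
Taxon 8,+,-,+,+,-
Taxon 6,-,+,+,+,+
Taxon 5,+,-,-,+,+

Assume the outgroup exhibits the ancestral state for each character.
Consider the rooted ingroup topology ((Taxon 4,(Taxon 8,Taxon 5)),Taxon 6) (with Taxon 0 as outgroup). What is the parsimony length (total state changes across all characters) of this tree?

Map each character onto ((Taxon 4,(Taxon 8,Taxon 5)),Taxon 6) (rooted by Taxon 0) and count the minimum state changes it requires (Fitch parsimony):
I: 1; II: 2; III: 2; IV: 1; V: 1.
Total tree length = 7.

7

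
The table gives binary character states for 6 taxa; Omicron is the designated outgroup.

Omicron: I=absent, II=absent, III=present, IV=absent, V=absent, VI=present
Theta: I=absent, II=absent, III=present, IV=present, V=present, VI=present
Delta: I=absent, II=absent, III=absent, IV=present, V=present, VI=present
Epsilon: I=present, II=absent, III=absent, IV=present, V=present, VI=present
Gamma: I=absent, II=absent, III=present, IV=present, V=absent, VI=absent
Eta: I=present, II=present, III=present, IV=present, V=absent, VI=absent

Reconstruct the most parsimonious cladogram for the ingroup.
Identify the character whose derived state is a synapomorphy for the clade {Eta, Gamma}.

VI

Character polarity is set by the outgroup: the derived state is whichever differs from the outgroup's state, so for III, VI the derived state is 'absent', and for the remaining characters it is 'present'.
I groups Epsilon and Eta, which is incompatible with the clades supported by the remaining characters; treating it as convergent (homoplasy) costs fewer steps than any alternative tree.
II (derived state 'present') is unique to Eta (autapomorphy; uninformative for grouping).
III: derived state 'absent' in Delta and Epsilon only — synapomorphy for {Delta, Epsilon}.
All ingroup taxa share the derived state 'present' for IV; it defines the ingroup but does not resolve relationships within it.
V: derived state 'present' in Delta, Epsilon, and Theta only — synapomorphy for {Delta, Epsilon, Theta}.
VI (derived state 'absent') is shared by Eta and Gamma — a synapomorphy uniting that clade.
Most parsimonious ingroup topology: ((Theta,(Delta,Epsilon)),(Gamma,Eta)).
The clade {Eta, Gamma} is supported by VI: its derived state 'absent' occurs in exactly those taxa and in no other taxon (including the outgroup).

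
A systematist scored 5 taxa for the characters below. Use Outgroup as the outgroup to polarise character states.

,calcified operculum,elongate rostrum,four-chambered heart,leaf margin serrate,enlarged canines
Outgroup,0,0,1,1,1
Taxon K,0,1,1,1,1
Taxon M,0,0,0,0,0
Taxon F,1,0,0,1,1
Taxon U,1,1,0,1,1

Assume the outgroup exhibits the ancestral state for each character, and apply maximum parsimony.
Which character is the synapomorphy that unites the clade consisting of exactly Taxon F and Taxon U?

calcified operculum

Character polarity is set by the outgroup: the derived state is whichever differs from the outgroup's state, so for four-chambered heart, leaf margin serrate, enlarged canines the derived state is '0', and for the remaining characters it is '1'.
Only Taxon F and Taxon U show the derived state '1' for calcified operculum, supporting them as a clade.
elongate rostrum (state '1') occurs in Taxon K and Taxon U but conflicts with the nesting implied by the other characters — most parsimoniously interpreted as homoplasy.
Only Taxon F, Taxon M, and Taxon U show the derived state '0' for four-chambered heart, supporting them as a clade.
leaf margin serrate: derived state '0' in Taxon M only — an autapomorphy, so it tells us nothing about relationships among taxa.
enlarged canines: derived state '0' in Taxon M only — an autapomorphy, so it tells us nothing about relationships among taxa.
Most parsimonious ingroup topology: (Taxon K,(Taxon M,(Taxon F,Taxon U))).
The clade {Taxon F, Taxon U} is supported by calcified operculum: its derived state '1' occurs in exactly those taxa and in no other taxon (including the outgroup).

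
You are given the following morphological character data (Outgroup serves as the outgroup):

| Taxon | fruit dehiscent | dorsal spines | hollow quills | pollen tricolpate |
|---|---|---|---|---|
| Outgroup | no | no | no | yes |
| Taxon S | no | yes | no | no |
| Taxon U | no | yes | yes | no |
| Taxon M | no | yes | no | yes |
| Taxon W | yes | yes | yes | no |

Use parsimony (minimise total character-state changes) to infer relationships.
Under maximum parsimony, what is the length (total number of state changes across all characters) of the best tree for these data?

Character polarity is set by the outgroup: the derived state is whichever differs from the outgroup's state, so for pollen tricolpate the derived state is 'no', and for the remaining characters it is 'yes'.
fruit dehiscent (derived state 'yes') is unique to Taxon W (autapomorphy; uninformative for grouping).
All ingroup taxa share the derived state 'yes' for dorsal spines; it defines the ingroup but does not resolve relationships within it.
Only Taxon U and Taxon W show the derived state 'yes' for hollow quills, supporting them as a clade.
pollen tricolpate: derived state 'no' in Taxon S, Taxon U, and Taxon W only — synapomorphy for {Taxon S, Taxon U, Taxon W}.
Most parsimonious ingroup topology: ((Taxon S,(Taxon U,Taxon W)),Taxon M).
Changes per character on this tree: fruit dehiscent: 1; dorsal spines: 1; hollow quills: 1; pollen tricolpate: 1.
Total = 4.

4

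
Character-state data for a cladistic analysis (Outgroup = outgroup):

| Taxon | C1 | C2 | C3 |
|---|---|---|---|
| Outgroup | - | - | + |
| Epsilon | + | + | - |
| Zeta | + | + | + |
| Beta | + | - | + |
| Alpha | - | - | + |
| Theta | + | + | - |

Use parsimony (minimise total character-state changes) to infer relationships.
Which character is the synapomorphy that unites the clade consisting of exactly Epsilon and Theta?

Character polarity is set by the outgroup: the derived state is whichever differs from the outgroup's state, so for C3 the derived state is '-', and for the remaining characters it is '+'.
C1 (derived state '+') is shared by Beta, Epsilon, Theta, and Zeta — a synapomorphy uniting that clade.
C2: derived state '+' in Epsilon, Theta, and Zeta only — synapomorphy for {Epsilon, Theta, Zeta}.
C3: derived state '-' in Epsilon and Theta only — synapomorphy for {Epsilon, Theta}.
Most parsimonious ingroup topology: ((((Epsilon,Theta),Zeta),Beta),Alpha).
The clade {Epsilon, Theta} is supported by C3: its derived state '-' occurs in exactly those taxa and in no other taxon (including the outgroup).

C3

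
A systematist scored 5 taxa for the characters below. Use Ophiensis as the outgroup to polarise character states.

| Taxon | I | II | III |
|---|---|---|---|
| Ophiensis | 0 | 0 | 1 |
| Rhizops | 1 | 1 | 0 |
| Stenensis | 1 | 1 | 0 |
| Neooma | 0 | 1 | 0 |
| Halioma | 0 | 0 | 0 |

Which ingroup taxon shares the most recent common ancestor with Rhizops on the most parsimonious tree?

Stenensis

Character polarity is set by the outgroup: the derived state is whichever differs from the outgroup's state, so for III the derived state is '0', and for the remaining characters it is '1'.
Only Rhizops and Stenensis show the derived state '1' for I, supporting them as a clade.
II (derived state '1') is shared by Neooma, Rhizops, and Stenensis — a synapomorphy uniting that clade.
III (derived state '0') is shared by all ingroup taxa — unites the whole ingroup.
Most parsimonious ingroup topology: (((Rhizops,Stenensis),Neooma),Halioma).
Rhizops and Stenensis form a cherry on this tree, so they are sister taxa.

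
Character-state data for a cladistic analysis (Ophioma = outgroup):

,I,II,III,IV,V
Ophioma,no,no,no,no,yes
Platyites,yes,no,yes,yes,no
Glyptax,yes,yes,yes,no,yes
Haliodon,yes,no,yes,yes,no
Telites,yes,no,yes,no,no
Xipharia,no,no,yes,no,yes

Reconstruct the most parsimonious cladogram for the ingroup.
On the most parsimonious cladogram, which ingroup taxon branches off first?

Xipharia

Character polarity is set by the outgroup: the derived state is whichever differs from the outgroup's state, so for V the derived state is 'no', and for the remaining characters it is 'yes'.
Only Glyptax, Haliodon, Platyites, and Telites show the derived state 'yes' for I, supporting them as a clade.
II (derived state 'yes') is unique to Glyptax (autapomorphy; uninformative for grouping).
III (derived state 'yes') is shared by all ingroup taxa — unites the whole ingroup.
Only Haliodon and Platyites show the derived state 'yes' for IV, supporting them as a clade.
V (derived state 'no') is shared by Haliodon, Platyites, and Telites — a synapomorphy uniting that clade.
Most parsimonious ingroup topology: ((((Platyites,Haliodon),Telites),Glyptax),Xipharia).
Xipharia is sister to the clade containing all other ingroup taxa, so it is the earliest-diverging (most basal) ingroup lineage.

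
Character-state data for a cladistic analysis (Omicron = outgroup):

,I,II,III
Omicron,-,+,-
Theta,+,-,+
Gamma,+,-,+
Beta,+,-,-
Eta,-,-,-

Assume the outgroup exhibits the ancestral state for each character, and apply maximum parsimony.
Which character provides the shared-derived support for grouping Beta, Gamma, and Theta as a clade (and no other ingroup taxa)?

I

Character polarity is set by the outgroup: the derived state is whichever differs from the outgroup's state, so for II the derived state is '-', and for the remaining characters it is '+'.
I: derived state '+' in Beta, Gamma, and Theta only — synapomorphy for {Beta, Gamma, Theta}.
II (derived state '-') is shared by all ingroup taxa — unites the whole ingroup.
Only Gamma and Theta show the derived state '+' for III, supporting them as a clade.
Most parsimonious ingroup topology: (((Theta,Gamma),Beta),Eta).
The clade {Beta, Gamma, Theta} is supported by I: its derived state '+' occurs in exactly those taxa and in no other taxon (including the outgroup).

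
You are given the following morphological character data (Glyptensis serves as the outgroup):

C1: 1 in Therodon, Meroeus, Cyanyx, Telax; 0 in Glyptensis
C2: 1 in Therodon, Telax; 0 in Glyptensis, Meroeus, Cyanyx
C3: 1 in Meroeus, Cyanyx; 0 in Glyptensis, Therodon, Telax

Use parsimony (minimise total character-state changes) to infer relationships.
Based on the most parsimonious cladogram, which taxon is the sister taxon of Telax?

Therodon

The outgroup has state '0' for every character, so '1' is the derived state throughout.
C1 (derived state '1') is shared by all ingroup taxa — unites the whole ingroup.
C2: derived state '1' in Telax and Therodon only — synapomorphy for {Telax, Therodon}.
C3: derived state '1' in Cyanyx and Meroeus only — synapomorphy for {Cyanyx, Meroeus}.
Most parsimonious ingroup topology: ((Therodon,Telax),(Meroeus,Cyanyx)).
Telax and Therodon form a cherry on this tree, so they are sister taxa.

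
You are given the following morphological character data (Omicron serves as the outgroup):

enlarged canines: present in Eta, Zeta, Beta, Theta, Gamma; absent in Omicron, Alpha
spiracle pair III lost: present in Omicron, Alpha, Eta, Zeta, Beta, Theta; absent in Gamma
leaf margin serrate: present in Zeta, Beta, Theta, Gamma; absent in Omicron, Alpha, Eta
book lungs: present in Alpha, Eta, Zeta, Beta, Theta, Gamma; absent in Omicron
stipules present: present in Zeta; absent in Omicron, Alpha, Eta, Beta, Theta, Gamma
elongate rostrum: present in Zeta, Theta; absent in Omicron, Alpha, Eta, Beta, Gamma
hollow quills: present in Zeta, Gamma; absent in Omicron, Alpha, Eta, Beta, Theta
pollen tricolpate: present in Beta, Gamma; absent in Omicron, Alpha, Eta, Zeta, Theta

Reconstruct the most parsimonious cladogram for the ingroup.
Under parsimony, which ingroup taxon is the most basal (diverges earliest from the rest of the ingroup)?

Character polarity is set by the outgroup: the derived state is whichever differs from the outgroup's state, so for spiracle pair III lost the derived state is 'absent', and for the remaining characters it is 'present'.
enlarged canines: derived state 'present' in Beta, Eta, Gamma, Theta, and Zeta only — synapomorphy for {Beta, Eta, Gamma, Theta, Zeta}.
spiracle pair III lost: derived state 'absent' in Gamma only — an autapomorphy, so it tells us nothing about relationships among taxa.
Only Beta, Gamma, Theta, and Zeta show the derived state 'present' for leaf margin serrate, supporting them as a clade.
book lungs (derived state 'present') is shared by all ingroup taxa — unites the whole ingroup.
stipules present: derived state 'present' in Zeta only — an autapomorphy, so it tells us nothing about relationships among taxa.
Only Theta and Zeta show the derived state 'present' for elongate rostrum, supporting them as a clade.
hollow quills groups Gamma and Zeta, which is incompatible with the clades supported by the remaining characters; treating it as convergent (homoplasy) costs fewer steps than any alternative tree.
pollen tricolpate: derived state 'present' in Beta and Gamma only — synapomorphy for {Beta, Gamma}.
Most parsimonious ingroup topology: (Alpha,(Eta,((Zeta,Theta),(Beta,Gamma)))).
Alpha is sister to the clade containing all other ingroup taxa, so it is the earliest-diverging (most basal) ingroup lineage.

Alpha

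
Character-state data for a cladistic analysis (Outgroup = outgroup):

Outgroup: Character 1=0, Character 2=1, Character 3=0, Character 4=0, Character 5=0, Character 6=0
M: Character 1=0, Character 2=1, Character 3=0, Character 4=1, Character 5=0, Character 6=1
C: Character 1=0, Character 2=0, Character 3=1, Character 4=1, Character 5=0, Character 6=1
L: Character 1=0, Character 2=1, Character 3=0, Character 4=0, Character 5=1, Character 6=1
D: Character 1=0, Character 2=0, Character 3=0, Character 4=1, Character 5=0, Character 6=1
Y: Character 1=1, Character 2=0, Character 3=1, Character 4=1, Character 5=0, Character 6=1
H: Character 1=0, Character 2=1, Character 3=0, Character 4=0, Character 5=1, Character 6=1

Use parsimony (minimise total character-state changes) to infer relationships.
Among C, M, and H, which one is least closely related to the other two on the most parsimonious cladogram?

Character polarity is set by the outgroup: the derived state is whichever differs from the outgroup's state, so for Character 2 the derived state is '0', and for the remaining characters it is '1'.
Character 1: derived state '1' in Y only — an autapomorphy, so it tells us nothing about relationships among taxa.
Character 2 (derived state '0') is shared by C, D, and Y — a synapomorphy uniting that clade.
Character 3: derived state '1' in C and Y only — synapomorphy for {C, Y}.
Character 4: derived state '1' in C, D, M, and Y only — synapomorphy for {C, D, M, Y}.
Character 5 (derived state '1') is shared by H and L — a synapomorphy uniting that clade.
All ingroup taxa share the derived state '1' for Character 6; it defines the ingroup but does not resolve relationships within it.
Most parsimonious ingroup topology: ((M,((C,Y),D)),(L,H)).
M and C share a more recent common ancestor with each other than either does with H, so H is the least closely related of the three.

H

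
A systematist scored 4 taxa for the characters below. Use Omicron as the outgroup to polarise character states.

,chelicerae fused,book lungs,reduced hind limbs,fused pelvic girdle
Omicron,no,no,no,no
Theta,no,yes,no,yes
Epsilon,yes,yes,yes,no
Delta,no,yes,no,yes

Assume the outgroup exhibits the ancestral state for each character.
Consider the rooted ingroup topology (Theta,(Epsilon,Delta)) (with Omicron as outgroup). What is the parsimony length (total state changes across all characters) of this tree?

5

Map each character onto (Theta,(Epsilon,Delta)) (rooted by Omicron) and count the minimum state changes it requires (Fitch parsimony):
chelicerae fused: 1; book lungs: 1; reduced hind limbs: 1; fused pelvic girdle: 2.
Total tree length = 5.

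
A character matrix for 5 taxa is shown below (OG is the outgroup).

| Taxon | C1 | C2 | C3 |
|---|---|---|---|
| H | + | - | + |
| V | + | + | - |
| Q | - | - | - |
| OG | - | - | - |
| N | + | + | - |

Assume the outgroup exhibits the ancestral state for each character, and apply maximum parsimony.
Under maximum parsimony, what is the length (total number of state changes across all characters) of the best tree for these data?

The outgroup has state '-' for every character, so '+' is the derived state throughout.
Only H, N, and V show the derived state '+' for C1, supporting them as a clade.
Only N and V show the derived state '+' for C2, supporting them as a clade.
C3: derived state '+' in H only — an autapomorphy, so it tells us nothing about relationships among taxa.
Most parsimonious ingroup topology: ((H,(V,N)),Q).
Changes per character on this tree: C1: 1; C2: 1; C3: 1.
Total = 3.

3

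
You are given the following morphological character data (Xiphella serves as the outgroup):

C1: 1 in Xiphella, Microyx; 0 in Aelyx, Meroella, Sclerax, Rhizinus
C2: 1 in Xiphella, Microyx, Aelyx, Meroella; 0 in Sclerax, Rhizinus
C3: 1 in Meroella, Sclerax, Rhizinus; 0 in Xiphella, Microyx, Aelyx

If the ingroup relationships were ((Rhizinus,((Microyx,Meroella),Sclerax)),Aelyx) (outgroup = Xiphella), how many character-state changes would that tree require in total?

6

Map each character onto ((Rhizinus,((Microyx,Meroella),Sclerax)),Aelyx) (rooted by Xiphella) and count the minimum state changes it requires (Fitch parsimony):
C1: 2; C2: 2; C3: 2.
Total tree length = 6.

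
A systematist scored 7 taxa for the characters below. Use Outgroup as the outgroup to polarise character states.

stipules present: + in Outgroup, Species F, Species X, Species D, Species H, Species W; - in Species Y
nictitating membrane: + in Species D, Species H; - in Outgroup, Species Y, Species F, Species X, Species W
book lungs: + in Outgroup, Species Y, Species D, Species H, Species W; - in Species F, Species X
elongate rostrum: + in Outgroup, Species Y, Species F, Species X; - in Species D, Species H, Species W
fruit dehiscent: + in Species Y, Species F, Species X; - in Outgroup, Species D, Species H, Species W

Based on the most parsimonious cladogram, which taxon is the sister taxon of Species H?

Species D

Character polarity is set by the outgroup: the derived state is whichever differs from the outgroup's state, so for stipules present, book lungs, elongate rostrum the derived state is '-', and for the remaining characters it is '+'.
stipules present (derived state '-') is unique to Species Y (autapomorphy; uninformative for grouping).
nictitating membrane (derived state '+') is shared by Species D and Species H — a synapomorphy uniting that clade.
book lungs: derived state '-' in Species F and Species X only — synapomorphy for {Species F, Species X}.
Only Species D, Species H, and Species W show the derived state '-' for elongate rostrum, supporting them as a clade.
Only Species F, Species X, and Species Y show the derived state '+' for fruit dehiscent, supporting them as a clade.
Most parsimonious ingroup topology: ((Species Y,(Species F,Species X)),((Species D,Species H),Species W)).
Species H and Species D form a cherry on this tree, so they are sister taxa.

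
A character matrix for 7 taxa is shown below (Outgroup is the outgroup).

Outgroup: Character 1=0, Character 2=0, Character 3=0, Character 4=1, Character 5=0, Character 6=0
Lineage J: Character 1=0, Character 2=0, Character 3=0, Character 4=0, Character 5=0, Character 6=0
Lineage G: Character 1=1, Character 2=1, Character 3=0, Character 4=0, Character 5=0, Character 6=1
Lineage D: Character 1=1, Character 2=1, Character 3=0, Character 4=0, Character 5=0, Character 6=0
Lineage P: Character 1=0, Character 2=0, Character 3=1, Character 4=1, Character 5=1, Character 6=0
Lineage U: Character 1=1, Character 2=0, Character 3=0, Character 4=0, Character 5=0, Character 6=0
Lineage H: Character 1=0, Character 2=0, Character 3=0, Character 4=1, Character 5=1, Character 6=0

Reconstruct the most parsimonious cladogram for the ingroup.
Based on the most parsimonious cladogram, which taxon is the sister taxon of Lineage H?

Character polarity is set by the outgroup: the derived state is whichever differs from the outgroup's state, so for Character 4 the derived state is '0', and for the remaining characters it is '1'.
Only Lineage D, Lineage G, and Lineage U show the derived state '1' for Character 1, supporting them as a clade.
Character 2: derived state '1' in Lineage D and Lineage G only — synapomorphy for {Lineage D, Lineage G}.
Character 3: derived state '1' in Lineage P only — an autapomorphy, so it tells us nothing about relationships among taxa.
Character 4 (derived state '0') is shared by Lineage D, Lineage G, Lineage J, and Lineage U — a synapomorphy uniting that clade.
Only Lineage H and Lineage P show the derived state '1' for Character 5, supporting them as a clade.
Character 6 (derived state '1') is unique to Lineage G (autapomorphy; uninformative for grouping).
Most parsimonious ingroup topology: ((Lineage J,((Lineage G,Lineage D),Lineage U)),(Lineage P,Lineage H)).
Lineage H and Lineage P form a cherry on this tree, so they are sister taxa.

Lineage P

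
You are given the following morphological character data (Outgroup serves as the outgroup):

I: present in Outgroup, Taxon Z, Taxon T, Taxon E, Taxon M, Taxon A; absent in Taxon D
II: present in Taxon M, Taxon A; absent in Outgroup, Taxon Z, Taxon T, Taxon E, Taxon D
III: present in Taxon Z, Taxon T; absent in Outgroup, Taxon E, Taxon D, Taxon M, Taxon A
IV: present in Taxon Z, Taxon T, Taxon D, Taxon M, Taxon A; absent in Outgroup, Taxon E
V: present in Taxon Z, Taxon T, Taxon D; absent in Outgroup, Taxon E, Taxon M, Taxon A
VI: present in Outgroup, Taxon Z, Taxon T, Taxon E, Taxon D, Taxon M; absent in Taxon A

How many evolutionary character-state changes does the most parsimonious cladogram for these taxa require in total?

6

Character polarity is set by the outgroup: the derived state is whichever differs from the outgroup's state, so for I, VI the derived state is 'absent', and for the remaining characters it is 'present'.
I (derived state 'absent') is unique to Taxon D (autapomorphy; uninformative for grouping).
Only Taxon A and Taxon M show the derived state 'present' for II, supporting them as a clade.
III: derived state 'present' in Taxon T and Taxon Z only — synapomorphy for {Taxon T, Taxon Z}.
IV (derived state 'present') is shared by Taxon A, Taxon D, Taxon M, Taxon T, and Taxon Z — a synapomorphy uniting that clade.
V (derived state 'present') is shared by Taxon D, Taxon T, and Taxon Z — a synapomorphy uniting that clade.
VI (derived state 'absent') is unique to Taxon A (autapomorphy; uninformative for grouping).
Most parsimonious ingroup topology: ((((Taxon Z,Taxon T),Taxon D),(Taxon M,Taxon A)),Taxon E).
Changes per character on this tree: I: 1; II: 1; III: 1; IV: 1; V: 1; VI: 1.
Total = 6.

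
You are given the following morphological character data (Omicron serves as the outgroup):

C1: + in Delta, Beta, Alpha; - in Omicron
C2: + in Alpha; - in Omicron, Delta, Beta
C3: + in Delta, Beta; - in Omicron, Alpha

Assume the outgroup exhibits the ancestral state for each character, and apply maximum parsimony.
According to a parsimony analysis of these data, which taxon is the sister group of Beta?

The outgroup has state '-' for every character, so '+' is the derived state throughout.
C1 (derived state '+') is shared by all ingroup taxa — unites the whole ingroup.
C2: derived state '+' in Alpha only — an autapomorphy, so it tells us nothing about relationships among taxa.
C3 (derived state '+') is shared by Beta and Delta — a synapomorphy uniting that clade.
Most parsimonious ingroup topology: ((Delta,Beta),Alpha).
Beta and Delta form a cherry on this tree, so they are sister taxa.

Delta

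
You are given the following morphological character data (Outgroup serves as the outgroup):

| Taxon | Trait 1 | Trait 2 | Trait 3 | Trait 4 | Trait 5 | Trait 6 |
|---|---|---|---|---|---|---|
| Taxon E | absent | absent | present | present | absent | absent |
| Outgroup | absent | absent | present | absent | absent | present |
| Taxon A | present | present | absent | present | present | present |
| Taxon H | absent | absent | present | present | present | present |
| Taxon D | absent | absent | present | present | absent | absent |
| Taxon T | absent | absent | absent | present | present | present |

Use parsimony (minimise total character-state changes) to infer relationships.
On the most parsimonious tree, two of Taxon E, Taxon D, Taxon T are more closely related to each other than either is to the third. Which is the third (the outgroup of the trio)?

Character polarity is set by the outgroup: the derived state is whichever differs from the outgroup's state, so for Trait 3, Trait 6 the derived state is 'absent', and for the remaining characters it is 'present'.
Trait 1 (derived state 'present') is unique to Taxon A (autapomorphy; uninformative for grouping).
Trait 2 (derived state 'present') is unique to Taxon A (autapomorphy; uninformative for grouping).
Trait 3: derived state 'absent' in Taxon A and Taxon T only — synapomorphy for {Taxon A, Taxon T}.
All ingroup taxa share the derived state 'present' for Trait 4; it defines the ingroup but does not resolve relationships within it.
Trait 5 (derived state 'present') is shared by Taxon A, Taxon H, and Taxon T — a synapomorphy uniting that clade.
Only Taxon D and Taxon E show the derived state 'absent' for Trait 6, supporting them as a clade.
Most parsimonious ingroup topology: ((Taxon H,(Taxon A,Taxon T)),(Taxon E,Taxon D)).
Taxon E and Taxon D share a more recent common ancestor with each other than either does with Taxon T, so Taxon T is the least closely related of the three.

Taxon T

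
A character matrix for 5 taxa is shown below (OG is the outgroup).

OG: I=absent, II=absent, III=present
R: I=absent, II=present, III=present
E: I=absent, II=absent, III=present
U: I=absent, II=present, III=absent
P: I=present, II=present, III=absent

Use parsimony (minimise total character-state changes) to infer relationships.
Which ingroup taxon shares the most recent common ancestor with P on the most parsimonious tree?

Character polarity is set by the outgroup: the derived state is whichever differs from the outgroup's state, so for III the derived state is 'absent', and for the remaining characters it is 'present'.
I: derived state 'present' in P only — an autapomorphy, so it tells us nothing about relationships among taxa.
II: derived state 'present' in P, R, and U only — synapomorphy for {P, R, U}.
III (derived state 'absent') is shared by P and U — a synapomorphy uniting that clade.
Most parsimonious ingroup topology: ((R,(U,P)),E).
P and U form a cherry on this tree, so they are sister taxa.

U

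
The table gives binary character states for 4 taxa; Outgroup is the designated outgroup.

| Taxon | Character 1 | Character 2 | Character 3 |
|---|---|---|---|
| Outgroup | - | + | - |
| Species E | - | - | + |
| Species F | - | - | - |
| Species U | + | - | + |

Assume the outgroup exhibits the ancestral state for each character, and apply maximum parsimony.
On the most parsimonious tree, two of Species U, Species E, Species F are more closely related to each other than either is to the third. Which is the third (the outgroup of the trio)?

Species F

Character polarity is set by the outgroup: the derived state is whichever differs from the outgroup's state, so for Character 2 the derived state is '-', and for the remaining characters it is '+'.
Character 1: derived state '+' in Species U only — an autapomorphy, so it tells us nothing about relationships among taxa.
Character 2 (derived state '-') is shared by all ingroup taxa — unites the whole ingroup.
Character 3 (derived state '+') is shared by Species E and Species U — a synapomorphy uniting that clade.
Most parsimonious ingroup topology: ((Species E,Species U),Species F).
Species U and Species E share a more recent common ancestor with each other than either does with Species F, so Species F is the least closely related of the three.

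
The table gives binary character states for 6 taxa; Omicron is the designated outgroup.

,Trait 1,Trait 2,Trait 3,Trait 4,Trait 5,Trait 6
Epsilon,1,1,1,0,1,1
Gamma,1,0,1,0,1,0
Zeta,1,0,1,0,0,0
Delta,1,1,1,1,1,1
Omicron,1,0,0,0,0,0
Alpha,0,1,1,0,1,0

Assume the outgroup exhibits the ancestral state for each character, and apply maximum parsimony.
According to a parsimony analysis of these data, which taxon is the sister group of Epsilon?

Character polarity is set by the outgroup: the derived state is whichever differs from the outgroup's state, so for Trait 1 the derived state is '0', and for the remaining characters it is '1'.
Trait 1 (derived state '0') is unique to Alpha (autapomorphy; uninformative for grouping).
Trait 2: derived state '1' in Alpha, Delta, and Epsilon only — synapomorphy for {Alpha, Delta, Epsilon}.
Trait 3 (derived state '1') is shared by all ingroup taxa — unites the whole ingroup.
Trait 4: derived state '1' in Delta only — an autapomorphy, so it tells us nothing about relationships among taxa.
Only Alpha, Delta, Epsilon, and Gamma show the derived state '1' for Trait 5, supporting them as a clade.
Trait 6: derived state '1' in Delta and Epsilon only — synapomorphy for {Delta, Epsilon}.
Most parsimonious ingroup topology: ((((Delta,Epsilon),Alpha),Gamma),Zeta).
Epsilon and Delta form a cherry on this tree, so they are sister taxa.

Delta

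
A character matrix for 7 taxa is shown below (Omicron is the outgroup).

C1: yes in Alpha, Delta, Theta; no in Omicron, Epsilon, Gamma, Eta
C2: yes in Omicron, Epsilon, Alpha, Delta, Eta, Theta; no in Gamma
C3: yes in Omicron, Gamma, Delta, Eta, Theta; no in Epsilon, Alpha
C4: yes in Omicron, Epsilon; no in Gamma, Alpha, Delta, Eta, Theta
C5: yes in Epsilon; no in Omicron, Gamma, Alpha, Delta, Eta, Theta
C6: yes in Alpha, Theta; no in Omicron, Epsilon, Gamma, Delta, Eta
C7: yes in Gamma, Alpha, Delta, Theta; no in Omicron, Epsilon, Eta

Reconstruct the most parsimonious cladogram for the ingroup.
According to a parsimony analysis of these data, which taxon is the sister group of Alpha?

Character polarity is set by the outgroup: the derived state is whichever differs from the outgroup's state, so for C2, C3, C4 the derived state is 'no', and for the remaining characters it is 'yes'.
C1: derived state 'yes' in Alpha, Delta, and Theta only — synapomorphy for {Alpha, Delta, Theta}.
C2 (derived state 'no') is unique to Gamma (autapomorphy; uninformative for grouping).
C3 (state 'no') occurs in Alpha and Epsilon but conflicts with the nesting implied by the other characters — most parsimoniously interpreted as homoplasy.
Only Alpha, Delta, Eta, Gamma, and Theta show the derived state 'no' for C4, supporting them as a clade.
C5: derived state 'yes' in Epsilon only — an autapomorphy, so it tells us nothing about relationships among taxa.
Only Alpha and Theta show the derived state 'yes' for C6, supporting them as a clade.
C7 (derived state 'yes') is shared by Alpha, Delta, Gamma, and Theta — a synapomorphy uniting that clade.
Most parsimonious ingroup topology: (Epsilon,((Gamma,((Alpha,Theta),Delta)),Eta)).
Alpha and Theta form a cherry on this tree, so they are sister taxa.

Theta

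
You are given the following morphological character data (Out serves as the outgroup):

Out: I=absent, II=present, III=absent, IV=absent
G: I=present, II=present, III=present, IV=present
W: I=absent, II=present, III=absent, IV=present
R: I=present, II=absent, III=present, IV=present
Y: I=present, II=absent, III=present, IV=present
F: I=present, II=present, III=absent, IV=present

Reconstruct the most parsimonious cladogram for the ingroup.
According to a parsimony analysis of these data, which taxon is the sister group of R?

Y

Character polarity is set by the outgroup: the derived state is whichever differs from the outgroup's state, so for II the derived state is 'absent', and for the remaining characters it is 'present'.
Only F, G, R, and Y show the derived state 'present' for I, supporting them as a clade.
II (derived state 'absent') is shared by R and Y — a synapomorphy uniting that clade.
III (derived state 'present') is shared by G, R, and Y — a synapomorphy uniting that clade.
All ingroup taxa share the derived state 'present' for IV; it defines the ingroup but does not resolve relationships within it.
Most parsimonious ingroup topology: (((G,(R,Y)),F),W).
R and Y form a cherry on this tree, so they are sister taxa.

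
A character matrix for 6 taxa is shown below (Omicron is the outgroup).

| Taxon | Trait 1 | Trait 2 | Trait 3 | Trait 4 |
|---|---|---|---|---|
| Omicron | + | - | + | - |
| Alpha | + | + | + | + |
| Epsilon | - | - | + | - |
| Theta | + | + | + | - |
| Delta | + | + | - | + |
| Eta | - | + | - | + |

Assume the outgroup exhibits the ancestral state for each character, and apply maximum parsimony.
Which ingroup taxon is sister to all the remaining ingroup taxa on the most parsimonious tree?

Character polarity is set by the outgroup: the derived state is whichever differs from the outgroup's state, so for Trait 1, Trait 3 the derived state is '-', and for the remaining characters it is '+'.
Trait 1 groups Epsilon and Eta, which is incompatible with the clades supported by the remaining characters; treating it as convergent (homoplasy) costs fewer steps than any alternative tree.
Trait 2 (derived state '+') is shared by Alpha, Delta, Eta, and Theta — a synapomorphy uniting that clade.
Trait 3: derived state '-' in Delta and Eta only — synapomorphy for {Delta, Eta}.
Trait 4 (derived state '+') is shared by Alpha, Delta, and Eta — a synapomorphy uniting that clade.
Most parsimonious ingroup topology: (((Alpha,(Delta,Eta)),Theta),Epsilon).
Epsilon is sister to the clade containing all other ingroup taxa, so it is the earliest-diverging (most basal) ingroup lineage.

Epsilon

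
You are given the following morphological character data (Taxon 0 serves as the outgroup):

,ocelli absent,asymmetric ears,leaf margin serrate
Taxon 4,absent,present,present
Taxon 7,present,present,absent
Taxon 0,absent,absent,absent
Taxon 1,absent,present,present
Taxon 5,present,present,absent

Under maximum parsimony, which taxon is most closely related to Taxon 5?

Taxon 7

The outgroup has state 'absent' for every character, so 'present' is the derived state throughout.
ocelli absent: derived state 'present' in Taxon 5 and Taxon 7 only — synapomorphy for {Taxon 5, Taxon 7}.
asymmetric ears (derived state 'present') is shared by all ingroup taxa — unites the whole ingroup.
leaf margin serrate (derived state 'present') is shared by Taxon 1 and Taxon 4 — a synapomorphy uniting that clade.
Most parsimonious ingroup topology: ((Taxon 5,Taxon 7),(Taxon 4,Taxon 1)).
Taxon 5 and Taxon 7 form a cherry on this tree, so they are sister taxa.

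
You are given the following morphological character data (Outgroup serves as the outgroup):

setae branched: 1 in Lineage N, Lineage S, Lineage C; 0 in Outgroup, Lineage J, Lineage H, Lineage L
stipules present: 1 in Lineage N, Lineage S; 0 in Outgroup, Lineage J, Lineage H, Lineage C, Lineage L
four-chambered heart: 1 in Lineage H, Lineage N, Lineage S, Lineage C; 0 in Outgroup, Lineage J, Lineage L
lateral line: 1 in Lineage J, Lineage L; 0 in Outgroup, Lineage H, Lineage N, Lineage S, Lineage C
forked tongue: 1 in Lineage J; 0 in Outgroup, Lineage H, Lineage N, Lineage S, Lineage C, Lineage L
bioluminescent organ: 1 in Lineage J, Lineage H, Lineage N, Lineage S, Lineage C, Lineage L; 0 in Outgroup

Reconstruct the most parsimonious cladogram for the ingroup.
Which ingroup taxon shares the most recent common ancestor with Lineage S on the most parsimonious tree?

The outgroup has state '0' for every character, so '1' is the derived state throughout.
Only Lineage C, Lineage N, and Lineage S show the derived state '1' for setae branched, supporting them as a clade.
stipules present: derived state '1' in Lineage N and Lineage S only — synapomorphy for {Lineage N, Lineage S}.
four-chambered heart (derived state '1') is shared by Lineage C, Lineage H, Lineage N, and Lineage S — a synapomorphy uniting that clade.
lateral line: derived state '1' in Lineage J and Lineage L only — synapomorphy for {Lineage J, Lineage L}.
forked tongue: derived state '1' in Lineage J only — an autapomorphy, so it tells us nothing about relationships among taxa.
bioluminescent organ (derived state '1') is shared by all ingroup taxa — unites the whole ingroup.
Most parsimonious ingroup topology: ((Lineage J,Lineage L),(Lineage H,((Lineage N,Lineage S),Lineage C))).
Lineage S and Lineage N form a cherry on this tree, so they are sister taxa.

Lineage N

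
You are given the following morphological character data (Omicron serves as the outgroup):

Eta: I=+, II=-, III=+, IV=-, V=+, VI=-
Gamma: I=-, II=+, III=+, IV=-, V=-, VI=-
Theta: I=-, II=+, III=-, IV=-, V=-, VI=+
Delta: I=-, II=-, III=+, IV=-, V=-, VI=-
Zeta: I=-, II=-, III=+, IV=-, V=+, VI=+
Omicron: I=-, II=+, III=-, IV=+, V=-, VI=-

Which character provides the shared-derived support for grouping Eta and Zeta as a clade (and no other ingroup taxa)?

Character polarity is set by the outgroup: the derived state is whichever differs from the outgroup's state, so for II, IV the derived state is '-', and for the remaining characters it is '+'.
I: derived state '+' in Eta only — an autapomorphy, so it tells us nothing about relationships among taxa.
II (derived state '-') is shared by Delta, Eta, and Zeta — a synapomorphy uniting that clade.
III: derived state '+' in Delta, Eta, Gamma, and Zeta only — synapomorphy for {Delta, Eta, Gamma, Zeta}.
IV (derived state '-') is shared by all ingroup taxa — unites the whole ingroup.
V (derived state '+') is shared by Eta and Zeta — a synapomorphy uniting that clade.
VI groups Theta and Zeta, which is incompatible with the clades supported by the remaining characters; treating it as convergent (homoplasy) costs fewer steps than any alternative tree.
Most parsimonious ingroup topology: ((((Eta,Zeta),Delta),Gamma),Theta).
The clade {Eta, Zeta} is supported by V: its derived state '+' occurs in exactly those taxa and in no other taxon (including the outgroup).

V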